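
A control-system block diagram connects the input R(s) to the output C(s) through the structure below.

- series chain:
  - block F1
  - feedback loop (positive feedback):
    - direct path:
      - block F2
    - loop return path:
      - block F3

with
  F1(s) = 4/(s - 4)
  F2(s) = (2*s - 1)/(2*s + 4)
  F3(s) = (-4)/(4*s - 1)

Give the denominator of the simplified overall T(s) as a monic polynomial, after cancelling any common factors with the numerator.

Answer: s^3 - 5*s^2/4 - 12*s + 4

Working:
Step 1 - apply the feedback formula to F2, F3 = (8*s^2 - 6*s + 1)/(8*s^2 + 22*s - 8)
Step 2 - combine F1, [F2/(1-F2*F3)] in series = (16*s^2 - 12*s + 2)/(4*s^3 - 5*s^2 - 48*s + 16)
No further cancellation is possible in the step-2 result, so that is T(s). Its denominator becomes monic after dividing by the leading coefficient 4.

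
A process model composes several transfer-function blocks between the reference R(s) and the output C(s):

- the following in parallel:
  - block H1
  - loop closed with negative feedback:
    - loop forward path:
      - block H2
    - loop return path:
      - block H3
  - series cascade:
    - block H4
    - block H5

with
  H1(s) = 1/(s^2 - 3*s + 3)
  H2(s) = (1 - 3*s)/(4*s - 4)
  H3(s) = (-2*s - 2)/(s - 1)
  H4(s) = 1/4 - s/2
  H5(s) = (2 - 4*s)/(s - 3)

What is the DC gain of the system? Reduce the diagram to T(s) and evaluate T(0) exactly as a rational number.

The answer is -1/3.

Reasoning:
[1] feedback reduction of H2, H3 = (-3*s^2 + 4*s - 1)/(10*s^2 - 4*s + 2)
[2] cascade H4, H5 = (4*s^2 - 4*s + 1)/(2*s - 6)
[3] combine H1, [H2/(1+H2*H3)], (H4*H5) in parallel = (20*s^6 - 91*s^5 + 183*s^4 - 192*s^3 + 117*s^2 - 55*s + 6)/(10*s^5 - 64*s^4 + 146*s^3 - 150*s^2 + 60*s - 18)
Step 3 gives the overall T(s). Then T(0) = 6/(-18) = -1/3.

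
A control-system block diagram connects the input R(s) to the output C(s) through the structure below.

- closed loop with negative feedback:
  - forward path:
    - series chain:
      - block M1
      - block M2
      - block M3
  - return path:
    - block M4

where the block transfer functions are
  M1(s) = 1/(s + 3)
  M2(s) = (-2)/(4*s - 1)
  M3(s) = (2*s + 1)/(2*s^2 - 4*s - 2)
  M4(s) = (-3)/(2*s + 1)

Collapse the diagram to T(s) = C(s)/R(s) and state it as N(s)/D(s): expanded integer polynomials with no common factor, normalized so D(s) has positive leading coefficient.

[1] series reduction of M1, M2, M3, giving (-2*s - 1)/(4*s^4 + 3*s^3 - 29*s^2 - 5*s + 3)
[2] collapse the loop ((M1*M2*M3) forward, M4 return); the result is T(s) itself (integer coefficients, no common factor, positive leading denominator coefficient)

Hence the answer: (-2*s - 1)/(4*s^4 + 3*s^3 - 29*s^2 - 5*s + 6)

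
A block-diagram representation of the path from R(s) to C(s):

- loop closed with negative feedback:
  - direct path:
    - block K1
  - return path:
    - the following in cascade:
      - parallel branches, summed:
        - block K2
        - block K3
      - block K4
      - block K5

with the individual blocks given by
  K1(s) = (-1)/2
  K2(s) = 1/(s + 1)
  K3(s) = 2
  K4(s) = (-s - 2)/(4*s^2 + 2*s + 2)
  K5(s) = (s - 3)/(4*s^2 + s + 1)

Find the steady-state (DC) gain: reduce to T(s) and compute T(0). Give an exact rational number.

Reducing step by step:

Step 1 - sum the parallel branches K2, K3: (2*s + 3)/(s + 1)
Step 2 - reduce the series chain (K2+K3), K4, K5: (-2*s^3 - s^2 + 15*s + 18)/(16*s^5 + 28*s^4 + 26*s^3 + 18*s^2 + 6*s + 2)
Step 3 - feedback reduction of K1, ((K2+K3)*K4*K5): (-16*s^5 - 28*s^4 - 26*s^3 - 18*s^2 - 6*s - 2)/(32*s^5 + 56*s^4 + 54*s^3 + 37*s^2 - 3*s - 14)
That last expression is T(s); at s = 0 only the constant terms survive, so T(0) = -2/(-14) = 1/7.

Answer: 1/7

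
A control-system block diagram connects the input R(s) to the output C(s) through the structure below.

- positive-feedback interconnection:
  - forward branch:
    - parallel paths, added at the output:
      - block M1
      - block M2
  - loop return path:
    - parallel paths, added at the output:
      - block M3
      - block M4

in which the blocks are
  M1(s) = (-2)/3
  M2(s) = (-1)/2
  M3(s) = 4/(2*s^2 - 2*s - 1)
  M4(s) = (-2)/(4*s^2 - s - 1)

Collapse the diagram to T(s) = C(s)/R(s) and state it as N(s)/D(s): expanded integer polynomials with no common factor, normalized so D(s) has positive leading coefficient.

1. combine M1, M2 in parallel -> (-7)/6
2. sum the parallel branches M3, M4 -> (12*s^2 - 2)/(8*s^4 - 10*s^3 - 4*s^2 + 3*s + 1)
3. collapse the loop ((M1+M2) forward, (M3+M4) return): this yields T(s), and no further normalization is needed

Final answer: (-56*s^4 + 70*s^3 + 28*s^2 - 21*s - 7)/(48*s^4 - 60*s^3 + 60*s^2 + 18*s - 8)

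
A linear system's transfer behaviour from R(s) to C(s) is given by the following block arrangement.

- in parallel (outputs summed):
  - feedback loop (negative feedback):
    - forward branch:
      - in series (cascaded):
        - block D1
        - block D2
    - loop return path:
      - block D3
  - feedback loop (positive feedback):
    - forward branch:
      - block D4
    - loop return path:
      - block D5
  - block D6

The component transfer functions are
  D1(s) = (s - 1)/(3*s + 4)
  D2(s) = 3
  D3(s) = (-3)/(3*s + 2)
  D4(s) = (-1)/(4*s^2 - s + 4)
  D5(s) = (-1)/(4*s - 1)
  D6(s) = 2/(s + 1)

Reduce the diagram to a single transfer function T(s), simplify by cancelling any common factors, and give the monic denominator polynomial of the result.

The answer is s^6 + 3*s^5/2 + 425*s^4/144 + 325*s^3/144 + 3*s^2/2 + 53*s/48 - 85/144.

Reasoning:
Step 1: multiply D1, D2 (series), giving (3*s - 3)/(3*s + 4)
Step 2: apply the feedback formula to (D1*D2), D3, giving (9*s^2 - 3*s - 6)/(9*s^2 + 9*s + 17)
Step 3: close the feedback loop around D4, D5, giving (1 - 4*s)/(16*s^3 - 8*s^2 + 17*s - 5)
Step 4: reduce the parallel group [(D1*D2)/(1+(D1*D2)*D3)], [D4/(1-D4*D5)], D6, giving (144*s^6 + 312*s^5 + 69*s^4 + 676*s^3 - 277*s^2 + 389*s - 123)/(144*s^6 + 216*s^5 + 425*s^4 + 325*s^3 + 216*s^2 + 159*s - 85)
T(s) is the step-4 result (common factors already cancelled). Leading coefficient of the denominator: 144. Divide through by 144 for the monic polynomial.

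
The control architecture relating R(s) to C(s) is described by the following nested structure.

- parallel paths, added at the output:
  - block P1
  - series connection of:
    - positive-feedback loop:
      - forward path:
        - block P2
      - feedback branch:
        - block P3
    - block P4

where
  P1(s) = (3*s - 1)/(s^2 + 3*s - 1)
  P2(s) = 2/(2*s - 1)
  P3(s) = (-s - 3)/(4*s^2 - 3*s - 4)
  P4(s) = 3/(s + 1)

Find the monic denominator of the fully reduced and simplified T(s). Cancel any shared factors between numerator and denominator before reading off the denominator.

The answer is s^6 + 11*s^5/4 - 27*s^4/8 - 15*s^3/4 + 11*s^2/2 + 23*s/8 - 5/4.

Reasoning:
Step 1 - collapse the loop (P2 forward, P3 return) gives (8*s^2 - 6*s - 8)/(8*s^3 - 10*s^2 - 3*s + 10)
Step 2 - multiply [P2/(1-P2*P3)], P4 (series) gives (24*s^2 - 18*s - 24)/(8*s^4 - 2*s^3 - 13*s^2 + 7*s + 10)
Step 3 - parallel reduction of P1, ([P2/(1-P2*P3)]*P4) gives (24*s^5 + 10*s^4 + 17*s^3 - 68*s^2 - 31*s + 14)/(8*s^6 + 22*s^5 - 27*s^4 - 30*s^3 + 44*s^2 + 23*s - 10)
That last expression is T(s), already simplified. Scaling its denominator by 1/8 (the reciprocal of the leading coefficient) yields the monic denominator.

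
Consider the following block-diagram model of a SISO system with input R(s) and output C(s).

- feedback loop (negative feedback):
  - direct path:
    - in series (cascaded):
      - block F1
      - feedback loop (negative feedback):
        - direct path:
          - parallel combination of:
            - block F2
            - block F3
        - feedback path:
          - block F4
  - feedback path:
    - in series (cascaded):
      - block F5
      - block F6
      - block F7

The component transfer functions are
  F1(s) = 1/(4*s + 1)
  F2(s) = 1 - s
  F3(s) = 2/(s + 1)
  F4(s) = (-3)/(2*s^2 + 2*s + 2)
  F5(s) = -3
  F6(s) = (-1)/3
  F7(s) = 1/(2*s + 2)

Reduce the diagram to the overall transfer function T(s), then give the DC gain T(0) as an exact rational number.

Answer: -3/2

Working:
(1) parallel reduction of F2, F3 -> (3 - s^2)/(s + 1)
(2) feedback reduction of (F2+F3), F4 -> (-2*s^4 - 2*s^3 + 4*s^2 + 6*s + 6)/(2*s^3 + 7*s^2 + 4*s - 7)
(3) multiply F1, [(F2+F3)/(1+(F2+F3)*F4)] (series) -> (-2*s^4 - 2*s^3 + 4*s^2 + 6*s + 6)/(8*s^4 + 30*s^3 + 23*s^2 - 24*s - 7)
(4) cascade F5, F6, F7 -> 1/(2*s + 2)
(5) apply the feedback formula to (F1*[(F2+F3)/(1+(F2+F3)*F4)]), (F5*F6*F7) -> (-2*s^5 - 4*s^4 + 2*s^3 + 10*s^2 + 12*s + 6)/(8*s^5 + 37*s^4 + 52*s^3 + s^2 - 28*s - 4)
The step-5 result is T(s). Setting s = 0: T(0) = 6/(-4) = -3/2.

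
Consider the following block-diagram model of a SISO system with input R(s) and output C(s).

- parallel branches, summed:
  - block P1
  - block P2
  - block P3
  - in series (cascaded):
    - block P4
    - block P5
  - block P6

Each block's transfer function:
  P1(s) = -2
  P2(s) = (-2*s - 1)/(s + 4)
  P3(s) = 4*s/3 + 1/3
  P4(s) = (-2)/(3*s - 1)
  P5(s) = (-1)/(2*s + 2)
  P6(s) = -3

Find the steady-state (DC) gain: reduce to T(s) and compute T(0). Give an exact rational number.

(1) cascade P4, P5 = 1/(3*s^2 + 2*s - 1)
(2) reduce the parallel group P1, P2, P3, (P4*P5), P6 = (12*s^4 - 4*s^3 - 189*s^2 - 111*s + 71)/(9*s^3 + 42*s^2 + 21*s - 12)
The step-2 result is T(s). Setting s = 0: T(0) = 71/(-12) = -71/12.

Answer: -71/12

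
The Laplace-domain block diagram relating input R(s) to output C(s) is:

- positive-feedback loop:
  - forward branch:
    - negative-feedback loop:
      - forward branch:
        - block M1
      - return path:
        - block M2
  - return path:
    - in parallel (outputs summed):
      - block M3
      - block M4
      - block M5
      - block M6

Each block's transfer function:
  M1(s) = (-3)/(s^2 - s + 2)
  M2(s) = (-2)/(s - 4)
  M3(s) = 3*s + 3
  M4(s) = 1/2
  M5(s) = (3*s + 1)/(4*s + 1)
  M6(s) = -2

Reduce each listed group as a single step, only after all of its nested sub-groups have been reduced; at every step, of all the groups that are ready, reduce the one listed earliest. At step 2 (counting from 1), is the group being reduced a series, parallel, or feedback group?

Step 1. reduce the feedback loop with forward M1 and return M2
Step 2. sum the parallel branches M3, M4, M5, M6
Step 3. close the feedback loop around [M1/(1+M1*M2)], (M3+M4+M5+M6)
Step 2 collapses a parallel group.

Final answer: parallel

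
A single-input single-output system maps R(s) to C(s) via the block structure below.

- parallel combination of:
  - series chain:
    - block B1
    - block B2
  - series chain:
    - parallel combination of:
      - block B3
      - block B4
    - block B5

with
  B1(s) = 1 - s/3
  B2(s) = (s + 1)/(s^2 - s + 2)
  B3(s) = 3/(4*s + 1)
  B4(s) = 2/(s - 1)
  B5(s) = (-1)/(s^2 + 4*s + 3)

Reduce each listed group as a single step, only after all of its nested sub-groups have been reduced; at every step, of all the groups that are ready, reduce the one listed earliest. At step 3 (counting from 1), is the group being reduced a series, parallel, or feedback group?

Answer: series

Working:
[1] series reduction of B1, B2
[2] combine B3, B4 in parallel
[3] cascade (B3+B4), B5
[4] combine (B1*B2), ((B3+B4)*B5) in parallel
Step 3: series.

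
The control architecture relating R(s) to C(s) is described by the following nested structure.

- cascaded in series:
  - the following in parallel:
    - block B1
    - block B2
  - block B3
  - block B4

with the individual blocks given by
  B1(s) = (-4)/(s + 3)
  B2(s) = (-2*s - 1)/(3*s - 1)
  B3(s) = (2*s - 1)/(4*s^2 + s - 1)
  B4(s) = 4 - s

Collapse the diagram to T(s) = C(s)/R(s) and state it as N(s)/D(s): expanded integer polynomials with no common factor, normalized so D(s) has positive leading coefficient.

[1] reduce the parallel group B1, B2; result (-2*s^2 - 19*s + 1)/(3*s^2 + 8*s - 3)
[2] series reduction of (B1+B2), B3, B4, which is the overall transfer function T(s) = C(s)/R(s) in lowest terms

Answer: (4*s^4 + 20*s^3 - 165*s^2 + 85*s - 4)/(12*s^4 + 35*s^3 - 7*s^2 - 11*s + 3)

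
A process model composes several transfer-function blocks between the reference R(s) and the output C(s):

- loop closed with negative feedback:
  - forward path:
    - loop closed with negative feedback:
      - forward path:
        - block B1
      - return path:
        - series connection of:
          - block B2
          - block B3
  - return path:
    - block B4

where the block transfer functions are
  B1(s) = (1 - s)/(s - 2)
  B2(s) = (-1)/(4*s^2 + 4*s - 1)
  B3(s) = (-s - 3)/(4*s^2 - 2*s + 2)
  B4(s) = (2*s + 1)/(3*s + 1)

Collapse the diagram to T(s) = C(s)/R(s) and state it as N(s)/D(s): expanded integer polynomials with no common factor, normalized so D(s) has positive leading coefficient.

(1) series reduction of B2, B3 gives (s + 3)/(16*s^4 + 8*s^3 - 4*s^2 + 10*s - 2)
(2) close the feedback loop around B1, (B2*B3) gives (-16*s^5 + 8*s^4 + 12*s^3 - 14*s^2 + 12*s - 2)/(16*s^5 - 24*s^4 - 20*s^3 + 17*s^2 - 24*s + 7)
(3) reduce the feedback loop with forward [B1/(1+B1*(B2*B3))] and return B4 - this is the overall T(s), already in the required normalized form

Hence the answer: (-48*s^6 + 8*s^5 + 44*s^4 - 30*s^3 + 22*s^2 + 6*s - 2)/(16*s^6 - 56*s^5 - 52*s^4 + 15*s^3 - 45*s^2 + 5*s + 5)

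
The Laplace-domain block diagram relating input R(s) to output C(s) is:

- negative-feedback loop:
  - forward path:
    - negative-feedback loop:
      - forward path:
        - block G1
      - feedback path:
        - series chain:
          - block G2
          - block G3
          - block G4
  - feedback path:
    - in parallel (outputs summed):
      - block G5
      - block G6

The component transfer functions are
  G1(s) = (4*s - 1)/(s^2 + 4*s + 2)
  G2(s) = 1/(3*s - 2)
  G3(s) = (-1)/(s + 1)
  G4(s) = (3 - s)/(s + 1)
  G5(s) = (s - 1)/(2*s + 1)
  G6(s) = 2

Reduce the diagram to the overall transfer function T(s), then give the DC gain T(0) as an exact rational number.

[1] cascade G2, G3, G4 = (s - 3)/(3*s^3 + 4*s^2 - s - 2)
[2] apply the feedback formula to G1, (G2*G3*G4) = (12*s^4 + 13*s^3 - 8*s^2 - 7*s + 2)/(3*s^5 + 16*s^4 + 21*s^3 + 6*s^2 - 23*s - 1)
[3] parallel reduction of G5, G6 = (5*s + 1)/(2*s + 1)
[4] feedback reduction of [G1/(1+G1*(G2*G3*G4))], (G5+G6) = (24*s^5 + 38*s^4 - 3*s^3 - 22*s^2 - 3*s + 2)/(6*s^6 + 95*s^5 + 135*s^4 + 6*s^3 - 83*s^2 - 22*s + 1)
Evaluating the step-4 result (the overall T(s)) at s = 0 gives T(0) = 2/1 = 2.

Hence the answer: 2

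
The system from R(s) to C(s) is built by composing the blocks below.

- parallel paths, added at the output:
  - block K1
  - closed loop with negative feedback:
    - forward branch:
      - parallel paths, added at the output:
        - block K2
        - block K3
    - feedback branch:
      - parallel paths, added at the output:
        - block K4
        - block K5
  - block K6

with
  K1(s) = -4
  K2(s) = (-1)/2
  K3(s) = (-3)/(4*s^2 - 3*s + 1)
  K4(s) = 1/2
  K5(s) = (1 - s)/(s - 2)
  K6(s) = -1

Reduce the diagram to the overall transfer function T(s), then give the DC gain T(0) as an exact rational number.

Step 1 - combine K2, K3 in parallel -> (-4*s^2 + 3*s - 7)/(8*s^2 - 6*s + 2)
Step 2 - reduce the parallel group K4, K5 -> (-s)/(2*s - 4)
Step 3 - feedback reduction of (K2+K3), (K4+K5) -> (-8*s^3 + 22*s^2 - 26*s + 28)/(20*s^3 - 47*s^2 + 35*s - 8)
Step 4 - add K1, [(K2+K3)/(1+(K2+K3)*(K4+K5))], K6 (parallel) -> (-108*s^3 + 257*s^2 - 201*s + 68)/(20*s^3 - 47*s^2 + 35*s - 8)
That last expression is T(s); at s = 0 only the constant terms survive, so T(0) = 68/(-8) = -17/2.

Hence the answer: -17/2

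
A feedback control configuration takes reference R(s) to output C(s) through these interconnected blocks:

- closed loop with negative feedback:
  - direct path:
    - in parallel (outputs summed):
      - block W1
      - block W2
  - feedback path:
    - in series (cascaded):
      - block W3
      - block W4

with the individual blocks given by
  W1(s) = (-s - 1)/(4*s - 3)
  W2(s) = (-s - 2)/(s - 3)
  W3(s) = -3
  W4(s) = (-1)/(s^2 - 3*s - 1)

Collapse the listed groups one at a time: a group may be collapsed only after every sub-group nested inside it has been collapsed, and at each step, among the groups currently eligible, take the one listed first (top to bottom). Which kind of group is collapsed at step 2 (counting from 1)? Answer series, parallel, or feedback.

Step 1. parallel reduction of W1, W2
Step 2. multiply W3, W4 (series)
Step 3. reduce the feedback loop with forward (W1+W2) and return (W3*W4)
The group at step 2 is a series group.

Final answer: series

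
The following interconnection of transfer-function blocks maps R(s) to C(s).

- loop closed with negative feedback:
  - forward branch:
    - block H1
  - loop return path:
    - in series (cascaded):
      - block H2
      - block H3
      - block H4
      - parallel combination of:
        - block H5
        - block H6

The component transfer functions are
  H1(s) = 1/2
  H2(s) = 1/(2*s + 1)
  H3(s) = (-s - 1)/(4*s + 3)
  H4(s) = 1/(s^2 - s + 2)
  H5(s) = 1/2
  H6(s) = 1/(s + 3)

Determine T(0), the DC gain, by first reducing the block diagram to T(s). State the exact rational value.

1. add H5, H6 (parallel): (s + 5)/(2*s + 6)
2. multiply H2, H3, H4, (H5+H6) (series): (-s^2 - 6*s - 5)/(16*s^5 + 52*s^4 + 30*s^3 + 88*s^2 + 114*s + 36)
3. apply the feedback formula to H1, (H2*H3*H4*(H5+H6)): (16*s^5 + 52*s^4 + 30*s^3 + 88*s^2 + 114*s + 36)/(32*s^5 + 104*s^4 + 60*s^3 + 175*s^2 + 222*s + 67)
Step 3 gives the overall T(s). Then T(0) = 36/67.

Answer: 36/67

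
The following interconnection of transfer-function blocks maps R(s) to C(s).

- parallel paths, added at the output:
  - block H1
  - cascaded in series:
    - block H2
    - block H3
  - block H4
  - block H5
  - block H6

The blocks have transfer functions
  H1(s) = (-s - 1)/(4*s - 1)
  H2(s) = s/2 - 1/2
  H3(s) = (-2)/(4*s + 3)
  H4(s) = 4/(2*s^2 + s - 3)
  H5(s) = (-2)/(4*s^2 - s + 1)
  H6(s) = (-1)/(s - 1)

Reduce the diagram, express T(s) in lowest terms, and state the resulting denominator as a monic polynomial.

(1) combine H2, H3 in series -> (1 - s)/(4*s + 3)
(2) combine H1, (H2*H3), H4, H5, H6 in parallel -> (-64*s^6 - 160*s^5 + 20*s^4 - 58*s^3 + 126*s^2 + 61*s - 9)/(128*s^6 + 96*s^5 - 184*s^4 - 30*s^3 + 17*s^2 - 36*s + 9)
No further cancellation is possible in the step-2 result, so that is T(s). Its denominator becomes monic after dividing by the leading coefficient 128.

Final answer: s^6 + 3*s^5/4 - 23*s^4/16 - 15*s^3/64 + 17*s^2/128 - 9*s/32 + 9/128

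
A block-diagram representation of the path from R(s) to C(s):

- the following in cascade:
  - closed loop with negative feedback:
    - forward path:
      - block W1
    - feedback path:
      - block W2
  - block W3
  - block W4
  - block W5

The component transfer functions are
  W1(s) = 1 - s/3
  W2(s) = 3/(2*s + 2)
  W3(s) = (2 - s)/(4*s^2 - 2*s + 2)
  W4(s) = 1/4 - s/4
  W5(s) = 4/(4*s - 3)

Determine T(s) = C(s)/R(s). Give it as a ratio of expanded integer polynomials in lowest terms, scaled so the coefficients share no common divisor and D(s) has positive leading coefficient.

Answer: (-s^4 + 5*s^3 - 5*s^2 - 5*s + 6)/(24*s^4 + 90*s^3 - 129*s^2 + 96*s - 45)

Working:
Step 1. reduce the feedback loop with forward W1 and return W2 = (-2*s^2 + 4*s + 6)/(3*s + 15)
Step 2. cascade [W1/(1+W1*W2)], W3, W4, W5 - this is the overall T(s), already in the required normalized form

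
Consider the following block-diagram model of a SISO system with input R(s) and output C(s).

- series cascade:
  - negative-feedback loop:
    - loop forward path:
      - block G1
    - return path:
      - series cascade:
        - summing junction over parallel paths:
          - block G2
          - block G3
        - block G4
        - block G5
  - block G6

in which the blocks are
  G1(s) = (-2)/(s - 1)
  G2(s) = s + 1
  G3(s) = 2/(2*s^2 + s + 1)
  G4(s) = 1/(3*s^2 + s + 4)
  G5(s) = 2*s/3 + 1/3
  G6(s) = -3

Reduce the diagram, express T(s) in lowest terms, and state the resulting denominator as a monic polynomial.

Reducing step by step:

Step 1. sum the parallel branches G2, G3; result (2*s^3 + 3*s^2 + 2*s + 3)/(2*s^2 + s + 1)
Step 2. multiply (G2+G3), G4, G5 (series); result (4*s^4 + 8*s^3 + 7*s^2 + 8*s + 3)/(18*s^4 + 15*s^3 + 36*s^2 + 15*s + 12)
Step 3. feedback reduction of G1, ((G2+G3)*G4*G5); result (-36*s^4 - 30*s^3 - 72*s^2 - 30*s - 24)/(18*s^5 - 11*s^4 + 5*s^3 - 35*s^2 - 19*s - 18)
Step 4. reduce the series chain [G1/(1+G1*((G2+G3)*G4*G5))], G6; result (108*s^4 + 90*s^3 + 216*s^2 + 90*s + 72)/(18*s^5 - 11*s^4 + 5*s^3 - 35*s^2 - 19*s - 18)
T(s) is the step-4 result (common factors already cancelled). Leading coefficient of the denominator: 18. Divide through by 18 for the monic polynomial.

Answer: s^5 - 11*s^4/18 + 5*s^3/18 - 35*s^2/18 - 19*s/18 - 1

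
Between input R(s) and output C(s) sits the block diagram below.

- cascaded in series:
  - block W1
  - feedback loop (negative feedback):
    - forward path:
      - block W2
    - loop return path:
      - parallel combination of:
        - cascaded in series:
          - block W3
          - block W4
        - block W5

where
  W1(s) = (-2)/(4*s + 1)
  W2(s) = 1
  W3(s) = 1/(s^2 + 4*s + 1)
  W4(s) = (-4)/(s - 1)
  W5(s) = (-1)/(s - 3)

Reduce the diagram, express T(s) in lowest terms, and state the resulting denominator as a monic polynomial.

The answer is s^5 - 3*s^4/4 - 61*s^3/4 + 13*s^2/4 + 71*s/4 + 4.

Reasoning:
Step 1 - reduce the series chain W3, W4 = (-4)/(s^3 + 3*s^2 - 3*s - 1)
Step 2 - reduce the parallel group (W3*W4), W5 = (-s^3 - 3*s^2 - s + 13)/(s^4 - 12*s^2 + 8*s + 3)
Step 3 - reduce the feedback loop with forward W2 and return ((W3*W4)+W5) = (s^4 - 12*s^2 + 8*s + 3)/(s^4 - s^3 - 15*s^2 + 7*s + 16)
Step 4 - multiply W1, [W2/(1+W2*((W3*W4)+W5))] (series) = (-2*s^4 + 24*s^2 - 16*s - 6)/(4*s^5 - 3*s^4 - 61*s^3 + 13*s^2 + 71*s + 16)
T(s) is the step-4 result (common factors already cancelled). Leading coefficient of the denominator: 4. Divide through by 4 for the monic polynomial.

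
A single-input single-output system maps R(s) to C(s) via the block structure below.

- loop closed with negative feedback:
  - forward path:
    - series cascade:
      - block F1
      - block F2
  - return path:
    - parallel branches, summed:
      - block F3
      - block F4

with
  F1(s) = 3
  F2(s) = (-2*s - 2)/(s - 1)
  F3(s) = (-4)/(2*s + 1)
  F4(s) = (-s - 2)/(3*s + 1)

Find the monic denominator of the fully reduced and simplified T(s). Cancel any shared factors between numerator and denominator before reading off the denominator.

(1) combine F1, F2 in series; result (-6*s - 6)/(s - 1)
(2) add F3, F4 (parallel); result (-2*s^2 - 17*s - 6)/(6*s^2 + 5*s + 1)
(3) close the feedback loop around (F1*F2), (F3+F4); result (-36*s^3 - 66*s^2 - 36*s - 6)/(18*s^3 + 113*s^2 + 134*s + 35)
The result of step 3 is T(s) in lowest terms. Its denominator has leading coefficient 18; dividing the denominator through by 18 makes it monic.

Final answer: s^3 + 113*s^2/18 + 67*s/9 + 35/18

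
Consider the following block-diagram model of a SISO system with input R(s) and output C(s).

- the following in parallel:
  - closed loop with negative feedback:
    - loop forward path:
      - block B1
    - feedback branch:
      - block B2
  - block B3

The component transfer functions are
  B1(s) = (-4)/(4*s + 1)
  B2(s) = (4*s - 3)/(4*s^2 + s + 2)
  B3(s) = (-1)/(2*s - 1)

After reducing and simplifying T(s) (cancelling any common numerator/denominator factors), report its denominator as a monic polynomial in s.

Answer: s^4 - 11*s^2/16 + 35*s/32 - 7/16

Working:
Step 1. reduce the feedback loop with forward B1 and return B2 = (-16*s^2 - 4*s - 8)/(16*s^3 + 8*s^2 - 7*s + 14)
Step 2. add [B1/(1+B1*B2)], B3 (parallel) = (-48*s^3 - 5*s - 6)/(32*s^4 - 22*s^2 + 35*s - 14)
Step 2 gives the fully reduced T(s), with no common factor left to cancel. The denominator's leading coefficient is 32, so divide each of its coefficients by 32 to get the monic form.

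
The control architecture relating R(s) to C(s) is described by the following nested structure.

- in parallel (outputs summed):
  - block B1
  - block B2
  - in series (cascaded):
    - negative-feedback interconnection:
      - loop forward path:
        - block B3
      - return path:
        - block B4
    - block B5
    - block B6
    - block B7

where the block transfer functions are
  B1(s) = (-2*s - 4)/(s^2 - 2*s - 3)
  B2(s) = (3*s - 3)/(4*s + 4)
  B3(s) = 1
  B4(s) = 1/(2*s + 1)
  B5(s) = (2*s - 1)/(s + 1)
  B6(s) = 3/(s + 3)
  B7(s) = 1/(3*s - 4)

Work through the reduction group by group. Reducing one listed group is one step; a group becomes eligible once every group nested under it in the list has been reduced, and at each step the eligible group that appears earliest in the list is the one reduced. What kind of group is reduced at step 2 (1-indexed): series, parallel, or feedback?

Answer: series

Working:
(1) collapse the loop (B3 forward, B4 return)
(2) combine [B3/(1+B3*B4)], B5, B6, B7 in series
(3) parallel reduction of B1, B2, ([B3/(1+B3*B4)]*B5*B6*B7)
Step 2 collapses a series group.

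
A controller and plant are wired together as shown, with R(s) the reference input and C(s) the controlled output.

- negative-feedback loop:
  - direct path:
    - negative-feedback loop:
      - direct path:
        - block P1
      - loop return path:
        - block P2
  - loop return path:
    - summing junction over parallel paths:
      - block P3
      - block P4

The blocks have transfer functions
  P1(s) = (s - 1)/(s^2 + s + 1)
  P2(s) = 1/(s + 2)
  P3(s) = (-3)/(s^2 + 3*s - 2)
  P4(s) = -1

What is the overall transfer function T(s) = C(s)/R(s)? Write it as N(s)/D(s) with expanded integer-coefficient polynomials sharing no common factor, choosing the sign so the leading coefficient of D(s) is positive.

The answer is (s^4 + 4*s^3 - s^2 - 8*s + 4)/(s^5 + 5*s^4 + 7*s^3 + 5*s^2).

Reasoning:
1. collapse the loop (P1 forward, P2 return); result (s^2 + s - 2)/(s^3 + 3*s^2 + 4*s + 1)
2. combine P3, P4 in parallel; result (-s^2 - 3*s - 1)/(s^2 + 3*s - 2)
3. apply the feedback formula to [P1/(1+P1*P2)], (P3+P4), which is the overall transfer function T(s) = C(s)/R(s) in lowest terms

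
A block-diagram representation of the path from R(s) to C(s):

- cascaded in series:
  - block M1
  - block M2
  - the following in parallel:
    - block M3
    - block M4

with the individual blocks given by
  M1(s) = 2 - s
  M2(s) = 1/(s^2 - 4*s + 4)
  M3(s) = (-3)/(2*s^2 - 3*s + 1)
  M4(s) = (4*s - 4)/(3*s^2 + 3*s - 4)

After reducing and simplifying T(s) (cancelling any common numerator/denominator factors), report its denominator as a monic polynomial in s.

Step 1. add M3, M4 (parallel) = (8*s^3 - 29*s^2 + 7*s + 8)/(6*s^4 - 3*s^3 - 14*s^2 + 15*s - 4)
Step 2. reduce the series chain M1, M2, (M3+M4) = (-8*s^3 + 29*s^2 - 7*s - 8)/(6*s^5 - 15*s^4 - 8*s^3 + 43*s^2 - 34*s + 8)
Step 2 gives the fully reduced T(s), with no common factor left to cancel. The denominator's leading coefficient is 6, so divide each of its coefficients by 6 to get the monic form.

Hence the answer: s^5 - 5*s^4/2 - 4*s^3/3 + 43*s^2/6 - 17*s/3 + 4/3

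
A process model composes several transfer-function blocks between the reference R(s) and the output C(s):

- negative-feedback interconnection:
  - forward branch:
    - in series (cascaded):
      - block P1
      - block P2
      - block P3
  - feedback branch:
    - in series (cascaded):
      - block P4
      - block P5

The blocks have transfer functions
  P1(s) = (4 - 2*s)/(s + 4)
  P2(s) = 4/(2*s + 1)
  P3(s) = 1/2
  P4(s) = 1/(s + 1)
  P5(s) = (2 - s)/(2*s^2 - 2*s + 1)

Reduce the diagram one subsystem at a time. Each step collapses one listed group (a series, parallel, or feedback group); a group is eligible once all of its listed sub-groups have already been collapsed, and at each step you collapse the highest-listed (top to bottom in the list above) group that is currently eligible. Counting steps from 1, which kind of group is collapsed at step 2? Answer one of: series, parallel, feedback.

Answer: series

Working:
[1] combine P1, P2, P3 in series
[2] series reduction of P4, P5
[3] close the feedback loop around (P1*P2*P3), (P4*P5)
At step 2 the group reduced is series.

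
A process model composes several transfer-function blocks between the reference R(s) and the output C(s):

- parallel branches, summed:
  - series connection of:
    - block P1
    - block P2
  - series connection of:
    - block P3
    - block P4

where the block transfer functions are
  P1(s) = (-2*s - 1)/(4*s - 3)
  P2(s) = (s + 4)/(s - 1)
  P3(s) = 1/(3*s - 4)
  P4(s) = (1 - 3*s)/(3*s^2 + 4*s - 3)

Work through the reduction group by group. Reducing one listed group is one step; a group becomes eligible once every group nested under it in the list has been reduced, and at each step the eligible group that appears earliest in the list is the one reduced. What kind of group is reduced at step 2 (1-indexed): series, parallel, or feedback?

(1) multiply P1, P2 (series)
(2) multiply P3, P4 (series)
(3) reduce the parallel group (P1*P2), (P3*P4)
So the answer for step 2 is series.

Therefore the answer is series.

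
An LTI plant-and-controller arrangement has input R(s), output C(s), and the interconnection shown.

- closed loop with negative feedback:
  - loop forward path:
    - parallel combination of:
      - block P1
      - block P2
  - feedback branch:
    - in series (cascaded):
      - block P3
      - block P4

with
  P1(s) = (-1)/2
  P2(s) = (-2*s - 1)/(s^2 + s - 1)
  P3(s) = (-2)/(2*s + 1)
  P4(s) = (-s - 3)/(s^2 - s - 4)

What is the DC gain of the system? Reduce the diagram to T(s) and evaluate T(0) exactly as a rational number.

Step 1. sum the parallel branches P1, P2; result (-s^2 - 5*s - 1)/(2*s^2 + 2*s - 2)
Step 2. multiply P3, P4 (series); result (2*s + 6)/(2*s^3 - s^2 - 9*s - 4)
Step 3. reduce the feedback loop with forward (P1+P2) and return (P3*P4); result (-2*s^5 - 9*s^4 + 12*s^3 + 50*s^2 + 29*s + 4)/(4*s^5 + 2*s^4 - 26*s^3 - 40*s^2 - 22*s + 2)
Step 3 gives the overall T(s). Then T(0) = 4/2 = 2.

Hence the answer: 2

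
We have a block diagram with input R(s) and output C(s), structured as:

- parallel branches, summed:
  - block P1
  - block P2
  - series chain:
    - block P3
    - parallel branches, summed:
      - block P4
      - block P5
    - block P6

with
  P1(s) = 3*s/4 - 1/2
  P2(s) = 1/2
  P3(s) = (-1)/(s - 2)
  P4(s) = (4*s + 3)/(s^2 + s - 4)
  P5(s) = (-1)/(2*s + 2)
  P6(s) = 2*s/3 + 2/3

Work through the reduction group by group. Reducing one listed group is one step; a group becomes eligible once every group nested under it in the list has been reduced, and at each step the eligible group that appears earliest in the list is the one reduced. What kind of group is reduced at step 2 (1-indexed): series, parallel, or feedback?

1. sum the parallel branches P4, P5
2. combine P3, (P4+P5), P6 in series
3. parallel reduction of P1, P2, (P3*(P4+P5)*P6)
So the answer for step 2 is series.

Final answer: series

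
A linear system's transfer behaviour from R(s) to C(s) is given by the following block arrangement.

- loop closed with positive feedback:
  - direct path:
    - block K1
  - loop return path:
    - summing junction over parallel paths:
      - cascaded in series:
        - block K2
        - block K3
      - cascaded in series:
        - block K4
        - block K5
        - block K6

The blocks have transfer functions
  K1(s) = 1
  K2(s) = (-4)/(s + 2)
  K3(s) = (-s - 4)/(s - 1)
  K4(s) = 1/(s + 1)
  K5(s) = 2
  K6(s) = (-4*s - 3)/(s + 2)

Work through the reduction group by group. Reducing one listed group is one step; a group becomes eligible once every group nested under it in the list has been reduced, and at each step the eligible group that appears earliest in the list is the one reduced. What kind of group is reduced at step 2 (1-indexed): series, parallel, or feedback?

Step 1: combine K2, K3 in series
Step 2: multiply K4, K5, K6 (series)
Step 3: combine (K2*K3), (K4*K5*K6) in parallel
Step 4: reduce the feedback loop with forward K1 and return ((K2*K3)+(K4*K5*K6))
Step 2 collapses a series group.

Therefore the answer is series.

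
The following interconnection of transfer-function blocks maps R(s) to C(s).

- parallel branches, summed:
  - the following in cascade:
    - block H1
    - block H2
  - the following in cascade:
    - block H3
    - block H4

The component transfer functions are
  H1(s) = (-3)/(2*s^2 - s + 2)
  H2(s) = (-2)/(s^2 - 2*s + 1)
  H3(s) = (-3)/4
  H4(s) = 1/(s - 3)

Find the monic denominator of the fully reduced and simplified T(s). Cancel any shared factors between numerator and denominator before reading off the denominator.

[1] cascade H1, H2 = 6/(2*s^4 - 5*s^3 + 6*s^2 - 5*s + 2)
[2] multiply H3, H4 (series) = (-3)/(4*s - 12)
[3] combine (H1*H2), (H3*H4) in parallel = (-6*s^4 + 15*s^3 - 18*s^2 + 39*s - 78)/(8*s^5 - 44*s^4 + 84*s^3 - 92*s^2 + 68*s - 24)
Step 3 gives the fully reduced T(s), with no common factor left to cancel. The denominator's leading coefficient is 8, so divide each of its coefficients by 8 to get the monic form.

Therefore the answer is s^5 - 11*s^4/2 + 21*s^3/2 - 23*s^2/2 + 17*s/2 - 3.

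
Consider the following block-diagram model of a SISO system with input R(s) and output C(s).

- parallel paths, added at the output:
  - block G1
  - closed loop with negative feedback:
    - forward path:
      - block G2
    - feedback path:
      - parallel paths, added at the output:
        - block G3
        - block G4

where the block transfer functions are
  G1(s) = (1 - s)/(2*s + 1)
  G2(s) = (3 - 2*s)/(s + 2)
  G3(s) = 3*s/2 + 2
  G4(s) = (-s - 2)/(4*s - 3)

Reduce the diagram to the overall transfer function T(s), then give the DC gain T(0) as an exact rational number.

Reducing step by step:

Step 1. add G3, G4 (parallel): (12*s^2 + 5*s - 16)/(8*s - 6)
Step 2. feedback reduction of G2, (G3+G4): (16*s^2 - 36*s + 18)/(24*s^3 - 34*s^2 - 57*s + 60)
Step 3. reduce the parallel group G1, [G2/(1+G2*(G3+G4))]: (-24*s^4 + 90*s^3 - 33*s^2 - 117*s + 78)/(48*s^4 - 44*s^3 - 148*s^2 + 63*s + 60)
That last expression is T(s); at s = 0 only the constant terms survive, so T(0) = 78/60 = 13/10.

Answer: 13/10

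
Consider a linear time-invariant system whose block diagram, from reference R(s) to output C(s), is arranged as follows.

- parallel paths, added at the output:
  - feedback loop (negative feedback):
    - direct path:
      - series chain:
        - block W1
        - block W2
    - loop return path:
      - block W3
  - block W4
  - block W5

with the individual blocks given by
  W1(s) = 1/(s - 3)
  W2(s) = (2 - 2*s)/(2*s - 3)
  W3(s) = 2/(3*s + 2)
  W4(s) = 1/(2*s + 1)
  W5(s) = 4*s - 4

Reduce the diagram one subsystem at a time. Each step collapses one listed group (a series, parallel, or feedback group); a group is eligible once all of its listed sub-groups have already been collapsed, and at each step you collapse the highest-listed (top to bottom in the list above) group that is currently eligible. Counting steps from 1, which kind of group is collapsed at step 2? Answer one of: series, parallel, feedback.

The answer is feedback.

Reasoning:
1. cascade W1, W2
2. close the feedback loop around (W1*W2), W3
3. sum the parallel branches [(W1*W2)/(1+(W1*W2)*W3)], W4, W5
At step 2 the group reduced is feedback.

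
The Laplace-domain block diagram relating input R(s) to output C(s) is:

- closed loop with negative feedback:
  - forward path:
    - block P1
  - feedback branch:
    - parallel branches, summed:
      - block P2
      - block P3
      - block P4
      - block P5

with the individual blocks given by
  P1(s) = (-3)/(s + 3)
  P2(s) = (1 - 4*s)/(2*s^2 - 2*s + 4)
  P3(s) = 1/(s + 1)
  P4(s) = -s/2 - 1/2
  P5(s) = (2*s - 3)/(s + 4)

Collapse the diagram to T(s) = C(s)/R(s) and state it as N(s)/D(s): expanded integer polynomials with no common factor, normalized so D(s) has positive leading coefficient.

1. add P2, P3, P4, P5 (parallel): (-s^5 - s^4 - 13*s^3 - 16*s^2 - 27*s)/(2*s^4 + 8*s^3 + 2*s^2 + 12*s + 16)
2. close the feedback loop around P1, (P2+P3+P4+P5), which is the overall transfer function T(s) = C(s)/R(s) in lowest terms

Hence the answer: (-6*s^4 - 24*s^3 - 6*s^2 - 36*s - 48)/(5*s^5 + 17*s^4 + 65*s^3 + 66*s^2 + 133*s + 48)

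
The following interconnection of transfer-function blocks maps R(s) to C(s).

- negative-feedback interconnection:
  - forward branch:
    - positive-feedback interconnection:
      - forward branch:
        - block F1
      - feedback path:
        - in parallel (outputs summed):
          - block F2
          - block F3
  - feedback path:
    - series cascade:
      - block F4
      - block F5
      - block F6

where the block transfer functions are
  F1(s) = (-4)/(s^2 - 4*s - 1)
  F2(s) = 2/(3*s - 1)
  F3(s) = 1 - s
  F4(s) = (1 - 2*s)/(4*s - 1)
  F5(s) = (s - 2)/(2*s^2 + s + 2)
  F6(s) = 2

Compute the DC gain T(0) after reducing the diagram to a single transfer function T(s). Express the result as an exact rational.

Reducing step by step:

[1] sum the parallel branches F2, F3 = (-3*s^2 + 4*s + 1)/(3*s - 1)
[2] collapse the loop (F1 forward, (F2+F3) return) = (4 - 12*s)/(3*s^3 - 25*s^2 + 17*s + 5)
[3] combine F4, F5, F6 in series = (-4*s^2 + 10*s - 4)/(8*s^3 + 2*s^2 + 7*s - 2)
[4] close the feedback loop around [F1/(1-F1*(F2+F3))], (F4*F5*F6) = (-96*s^4 + 8*s^3 - 76*s^2 + 52*s - 8)/(24*s^6 - 194*s^5 + 107*s^4 - 59*s^3 + 43*s^2 + 89*s - 26)
Step 4 gives the overall T(s). Then T(0) = -8/(-26) = 4/13.

Answer: 4/13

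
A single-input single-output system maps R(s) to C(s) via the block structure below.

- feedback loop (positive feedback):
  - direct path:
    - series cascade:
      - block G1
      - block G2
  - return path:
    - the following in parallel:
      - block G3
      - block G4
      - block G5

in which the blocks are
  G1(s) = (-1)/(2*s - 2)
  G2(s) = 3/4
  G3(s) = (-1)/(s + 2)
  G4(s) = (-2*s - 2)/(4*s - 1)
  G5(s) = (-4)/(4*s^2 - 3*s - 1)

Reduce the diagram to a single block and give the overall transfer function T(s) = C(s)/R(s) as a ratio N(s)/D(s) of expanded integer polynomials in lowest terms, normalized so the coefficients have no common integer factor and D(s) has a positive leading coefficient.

(1) combine G1, G2 in series; result (-3)/(8*s - 8)
(2) combine G3, G4, G5 in parallel; result (-8*s^4 - 34*s^3 + 4*s^2 - 9*s + 11)/(16*s^4 + 16*s^3 - 33*s^2 - s + 2)
(3) collapse the loop ((G1*G2) forward, (G3+G4+G5) return), giving the overall T(s)

Final answer: (-48*s^4 - 48*s^3 + 99*s^2 + 3*s - 6)/(128*s^5 - 24*s^4 - 494*s^3 + 268*s^2 - 3*s + 17)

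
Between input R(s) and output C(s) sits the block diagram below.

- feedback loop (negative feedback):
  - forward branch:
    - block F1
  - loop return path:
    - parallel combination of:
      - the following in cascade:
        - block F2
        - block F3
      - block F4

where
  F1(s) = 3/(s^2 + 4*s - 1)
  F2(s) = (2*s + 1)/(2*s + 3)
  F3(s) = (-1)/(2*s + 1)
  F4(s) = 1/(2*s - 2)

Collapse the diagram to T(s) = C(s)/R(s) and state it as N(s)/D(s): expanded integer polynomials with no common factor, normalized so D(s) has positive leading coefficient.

1. combine F2, F3 in series -> (-1)/(2*s + 3)
2. combine (F2*F3), F4 in parallel -> 5/(4*s^2 + 2*s - 6)
3. close the feedback loop around F1, ((F2*F3)+F4): this yields T(s), and no further normalization is needed

Hence the answer: (12*s^2 + 6*s - 18)/(4*s^4 + 18*s^3 - 2*s^2 - 26*s + 21)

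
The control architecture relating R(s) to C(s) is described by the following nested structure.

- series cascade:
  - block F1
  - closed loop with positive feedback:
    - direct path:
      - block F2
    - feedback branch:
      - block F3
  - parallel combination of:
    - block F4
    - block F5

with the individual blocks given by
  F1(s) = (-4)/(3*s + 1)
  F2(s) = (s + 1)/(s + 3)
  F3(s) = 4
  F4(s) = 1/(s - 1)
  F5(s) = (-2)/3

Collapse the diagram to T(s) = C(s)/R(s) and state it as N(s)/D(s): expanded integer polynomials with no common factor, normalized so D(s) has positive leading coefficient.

The answer is (-8*s^2 + 12*s + 20)/(27*s^3 - 9*s^2 - 15*s - 3).

Reasoning:
Step 1 - close the feedback loop around F2, F3: (-s - 1)/(3*s + 1)
Step 2 - parallel reduction of F4, F5: (5 - 2*s)/(3*s - 3)
Step 3 - cascade F1, [F2/(1-F2*F3)], (F4+F5); the result is T(s) itself (integer coefficients, no common factor, positive leading denominator coefficient)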